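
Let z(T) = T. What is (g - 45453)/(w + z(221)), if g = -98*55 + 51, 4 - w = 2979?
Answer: 25396/1377 ≈ 18.443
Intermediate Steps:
w = -2975 (w = 4 - 1*2979 = 4 - 2979 = -2975)
g = -5339 (g = -5390 + 51 = -5339)
(g - 45453)/(w + z(221)) = (-5339 - 45453)/(-2975 + 221) = -50792/(-2754) = -50792*(-1/2754) = 25396/1377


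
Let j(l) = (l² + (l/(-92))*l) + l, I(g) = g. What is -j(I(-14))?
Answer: -4137/23 ≈ -179.87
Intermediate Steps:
j(l) = l + 91*l²/92 (j(l) = (l² + (l*(-1/92))*l) + l = (l² + (-l/92)*l) + l = (l² - l²/92) + l = 91*l²/92 + l = l + 91*l²/92)
-j(I(-14)) = -(-14)*(92 + 91*(-14))/92 = -(-14)*(92 - 1274)/92 = -(-14)*(-1182)/92 = -1*4137/23 = -4137/23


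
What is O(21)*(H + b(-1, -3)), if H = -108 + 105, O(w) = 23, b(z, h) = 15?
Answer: 276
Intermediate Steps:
H = -3
O(21)*(H + b(-1, -3)) = 23*(-3 + 15) = 23*12 = 276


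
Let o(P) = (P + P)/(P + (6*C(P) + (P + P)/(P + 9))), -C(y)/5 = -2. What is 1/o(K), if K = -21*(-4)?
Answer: 565/651 ≈ 0.86790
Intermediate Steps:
C(y) = 10 (C(y) = -5*(-2) = 10)
K = 84
o(P) = 2*P/(60 + P + 2*P/(9 + P)) (o(P) = (P + P)/(P + (6*10 + (P + P)/(P + 9))) = (2*P)/(P + (60 + (2*P)/(9 + P))) = (2*P)/(P + (60 + 2*P/(9 + P))) = (2*P)/(60 + P + 2*P/(9 + P)) = 2*P/(60 + P + 2*P/(9 + P)))
1/o(K) = 1/(2*84*(9 + 84)/(540 + 84² + 71*84)) = 1/(2*84*93/(540 + 7056 + 5964)) = 1/(2*84*93/13560) = 1/(2*84*(1/13560)*93) = 1/(651/565) = 565/651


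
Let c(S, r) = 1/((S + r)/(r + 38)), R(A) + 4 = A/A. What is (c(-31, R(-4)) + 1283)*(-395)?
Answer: -17216865/34 ≈ -5.0638e+5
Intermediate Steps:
R(A) = -3 (R(A) = -4 + A/A = -4 + 1 = -3)
c(S, r) = (38 + r)/(S + r) (c(S, r) = 1/((S + r)/(38 + r)) = (38 + r)/(S + r))
(c(-31, R(-4)) + 1283)*(-395) = ((38 - 3)/(-31 - 3) + 1283)*(-395) = (35/(-34) + 1283)*(-395) = (-1/34*35 + 1283)*(-395) = (-35/34 + 1283)*(-395) = (43587/34)*(-395) = -17216865/34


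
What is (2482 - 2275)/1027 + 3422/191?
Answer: 3553931/196157 ≈ 18.118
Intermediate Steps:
(2482 - 2275)/1027 + 3422/191 = 207*(1/1027) + 3422*(1/191) = 207/1027 + 3422/191 = 3553931/196157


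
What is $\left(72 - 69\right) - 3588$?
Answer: $-3585$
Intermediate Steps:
$\left(72 - 69\right) - 3588 = 3 - 3588 = -3585$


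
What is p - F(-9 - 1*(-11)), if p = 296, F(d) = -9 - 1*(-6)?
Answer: 299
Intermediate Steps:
F(d) = -3 (F(d) = -9 + 6 = -3)
p - F(-9 - 1*(-11)) = 296 - 1*(-3) = 296 + 3 = 299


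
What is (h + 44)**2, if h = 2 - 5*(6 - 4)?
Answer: 1296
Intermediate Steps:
h = -8 (h = 2 - 5*2 = 2 - 10 = -8)
(h + 44)**2 = (-8 + 44)**2 = 36**2 = 1296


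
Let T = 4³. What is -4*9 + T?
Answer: 28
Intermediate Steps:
T = 64
-4*9 + T = -4*9 + 64 = -36 + 64 = 28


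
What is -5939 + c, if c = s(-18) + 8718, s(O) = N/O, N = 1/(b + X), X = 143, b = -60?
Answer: 4151825/1494 ≈ 2779.0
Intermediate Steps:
N = 1/83 (N = 1/(-60 + 143) = 1/83 ≈ 0.012048)
s(O) = 1/(83*O)
c = 13024691/1494 (c = (1/83)/(-18) + 8718 = (1/83)*(-1/18) + 8718 = -1/1494 + 8718 = 13024691/1494 ≈ 8718.0)
-5939 + c = -5939 + 13024691/1494 = 4151825/1494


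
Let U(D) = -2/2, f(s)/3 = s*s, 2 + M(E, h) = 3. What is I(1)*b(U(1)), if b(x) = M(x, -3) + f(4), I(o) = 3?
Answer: 147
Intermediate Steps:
M(E, h) = 1 (M(E, h) = -2 + 3 = 1)
f(s) = 3*s² (f(s) = 3*(s*s) = 3*s²)
U(D) = -1 (U(D) = -2*½ = -1)
b(x) = 49 (b(x) = 1 + 3*4² = 1 + 3*16 = 1 + 48 = 49)
I(1)*b(U(1)) = 3*49 = 147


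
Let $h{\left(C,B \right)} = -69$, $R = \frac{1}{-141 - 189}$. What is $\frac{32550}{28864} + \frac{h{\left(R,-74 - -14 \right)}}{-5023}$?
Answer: $\frac{82745133}{72491936} \approx 1.1414$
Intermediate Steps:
$R = - \frac{1}{330}$ ($R = \frac{1}{-330} = - \frac{1}{330} \approx -0.0030303$)
$\frac{32550}{28864} + \frac{h{\left(R,-74 - -14 \right)}}{-5023} = \frac{32550}{28864} - \frac{69}{-5023} = 32550 \cdot \frac{1}{28864} - - \frac{69}{5023} = \frac{16275}{14432} + \frac{69}{5023} = \frac{82745133}{72491936}$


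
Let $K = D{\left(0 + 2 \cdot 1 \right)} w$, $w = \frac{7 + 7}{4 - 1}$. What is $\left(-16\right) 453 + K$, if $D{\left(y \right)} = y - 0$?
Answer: $- \frac{21716}{3} \approx -7238.7$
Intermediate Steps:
$D{\left(y \right)} = y$ ($D{\left(y \right)} = y + 0 = y$)
$w = \frac{14}{3} \approx 4.6667$
$K = \frac{28}{3}$ ($K = \left(0 + 2 \cdot 1\right) \frac{14}{3} = \left(0 + 2\right) \frac{14}{3} = 2 \cdot \frac{14}{3} = \frac{28}{3} \approx 9.3333$)
$\left(-16\right) 453 + K = \left(-16\right) 453 + \frac{28}{3} = -7248 + \frac{28}{3} = - \frac{21716}{3}$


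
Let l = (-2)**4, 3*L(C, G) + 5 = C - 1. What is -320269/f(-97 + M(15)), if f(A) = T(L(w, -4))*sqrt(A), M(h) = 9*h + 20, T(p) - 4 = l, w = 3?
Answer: -320269*sqrt(58)/1160 ≈ -2102.7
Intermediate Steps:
L(C, G) = -2 + C/3 (L(C, G) = -5/3 + (C - 1)/3 = -5/3 + (-1 + C)/3 = -5/3 + (-1/3 + C/3) = -2 + C/3)
l = 16
T(p) = 20 (T(p) = 4 + 16 = 20)
M(h) = 20 + 9*h
f(A) = 20*sqrt(A)
-320269/f(-97 + M(15)) = -320269*1/(20*sqrt(-97 + (20 + 9*15))) = -320269*1/(20*sqrt(-97 + (20 + 135))) = -320269*1/(20*sqrt(-97 + 155)) = -320269*sqrt(58)/1160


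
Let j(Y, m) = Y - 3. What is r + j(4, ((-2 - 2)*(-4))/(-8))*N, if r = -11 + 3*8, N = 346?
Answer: 359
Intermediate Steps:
r = 13 (r = -11 + 24 = 13)
j(Y, m) = -3 + Y
r + j(4, ((-2 - 2)*(-4))/(-8))*N = 13 + (-3 + 4)*346 = 13 + 1*346 = 13 + 346 = 359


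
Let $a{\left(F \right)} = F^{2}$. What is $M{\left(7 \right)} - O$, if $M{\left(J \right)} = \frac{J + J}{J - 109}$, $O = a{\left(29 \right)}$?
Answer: $- \frac{42898}{51} \approx -841.14$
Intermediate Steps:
$O = 841$ ($O = 29^{2} = 841$)
$M{\left(J \right)} = \frac{2 J}{-109 + J}$
$M{\left(7 \right)} - O = 2 \cdot 7 \frac{1}{-109 + 7} - 841 = 2 \cdot 7 \frac{1}{-102} - 841 = 2 \cdot 7 \left(- \frac{1}{102}\right) - 841 = - \frac{7}{51} - 841 = - \frac{42898}{51}$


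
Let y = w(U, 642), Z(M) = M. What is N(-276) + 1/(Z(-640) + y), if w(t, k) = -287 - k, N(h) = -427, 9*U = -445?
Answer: -669964/1569 ≈ -427.00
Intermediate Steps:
U = -445/9 (U = (⅑)*(-445) = -445/9 ≈ -49.444)
y = -929 (y = -287 - 1*642 = -287 - 642 = -929)
N(-276) + 1/(Z(-640) + y) = -427 + 1/(-640 - 929) = -427 + 1/(-1569) = -427 - 1/1569 = -669964/1569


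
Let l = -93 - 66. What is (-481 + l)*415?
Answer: -265600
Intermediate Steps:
l = -159
(-481 + l)*415 = (-481 - 159)*415 = -640*415 = -265600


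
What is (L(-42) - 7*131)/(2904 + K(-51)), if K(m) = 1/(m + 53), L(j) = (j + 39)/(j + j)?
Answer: -25675/81326 ≈ -0.31570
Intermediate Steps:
L(j) = (39 + j)/(2*j) (L(j) = (39 + j)/((2*j)) = (39 + j)*(1/(2*j)) = (39 + j)/(2*j))
K(m) = 1/(53 + m)
(L(-42) - 7*131)/(2904 + K(-51)) = ((1/2)*(39 - 42)/(-42) - 7*131)/(2904 + 1/(53 - 51)) = ((1/2)*(-1/42)*(-3) - 917)/(2904 + 1/2) = (1/28 - 917)/(2904 + 1/2) = -25675/(28*5809/2) = -25675/28*2/5809 = -25675/81326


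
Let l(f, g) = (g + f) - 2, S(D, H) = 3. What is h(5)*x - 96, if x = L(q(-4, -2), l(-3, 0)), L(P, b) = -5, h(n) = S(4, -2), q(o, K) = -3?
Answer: -111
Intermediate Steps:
h(n) = 3
l(f, g) = -2 + f + g (l(f, g) = (f + g) - 2 = -2 + f + g)
x = -5
h(5)*x - 96 = 3*(-5) - 96 = -15 - 96 = -111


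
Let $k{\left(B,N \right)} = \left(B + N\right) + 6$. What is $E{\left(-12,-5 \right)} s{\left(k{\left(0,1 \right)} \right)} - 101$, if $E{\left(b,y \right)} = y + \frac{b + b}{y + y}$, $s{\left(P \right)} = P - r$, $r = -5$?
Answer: $- \frac{661}{5} \approx -132.2$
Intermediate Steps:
$k{\left(B,N \right)} = 6 + B + N$
$s{\left(P \right)} = 5 + P$ ($s{\left(P \right)} = P - -5 = P + 5 = 5 + P$)
$E{\left(b,y \right)} = y + \frac{b}{y}$ ($E{\left(b,y \right)} = y + \frac{2 b}{2 y} = y + 2 b \frac{1}{2 y} = y + \frac{b}{y}$)
$E{\left(-12,-5 \right)} s{\left(k{\left(0,1 \right)} \right)} - 101 = \left(-5 - \frac{12}{-5}\right) \left(5 + \left(6 + 0 + 1\right)\right) - 101 = \left(-5 - - \frac{12}{5}\right) \left(5 + 7\right) - 101 = \left(-5 + \frac{12}{5}\right) 12 - 101 = \left(- \frac{13}{5}\right) 12 - 101 = - \frac{156}{5} - 101 = - \frac{661}{5}$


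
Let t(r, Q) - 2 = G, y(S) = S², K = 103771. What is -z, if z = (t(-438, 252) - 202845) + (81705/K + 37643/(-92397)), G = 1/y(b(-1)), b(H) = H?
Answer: 1944871637220122/9588129087 ≈ 2.0284e+5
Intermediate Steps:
G = 1 (G = 1/((-1)²) = 1/1 = 1)
t(r, Q) = 3 (t(r, Q) = 2 + 1 = 3)
z = -1944871637220122/9588129087 (z = (3 - 202845) + (81705/103771 + 37643/(-92397)) = -202842 + (81705*(1/103771) + 37643*(-1/92397)) = -202842 + (81705/103771 - 37643/92397) = -202842 + 3643045132/9588129087 = -1944871637220122/9588129087 ≈ -2.0284e+5)
-z = -1*(-1944871637220122/9588129087) = 1944871637220122/9588129087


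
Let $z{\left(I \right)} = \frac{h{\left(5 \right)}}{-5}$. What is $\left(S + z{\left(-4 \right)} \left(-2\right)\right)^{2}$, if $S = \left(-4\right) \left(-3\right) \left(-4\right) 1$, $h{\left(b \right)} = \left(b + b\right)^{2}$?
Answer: $64$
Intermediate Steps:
$h{\left(b \right)} = 4 b^{2}$ ($h{\left(b \right)} = \left(2 b\right)^{2} = 4 b^{2}$)
$z{\left(I \right)} = -20$ ($z{\left(I \right)} = \frac{4 \cdot 5^{2}}{-5} = 4 \cdot 25 \left(- \frac{1}{5}\right) = 100 \left(- \frac{1}{5}\right) = -20$)
$S = -48$ ($S = 12 \left(-4\right) 1 = \left(-48\right) 1 = -48$)
$\left(S + z{\left(-4 \right)} \left(-2\right)\right)^{2} = \left(-48 - -40\right)^{2} = \left(-48 + 40\right)^{2} = \left(-8\right)^{2} = 64$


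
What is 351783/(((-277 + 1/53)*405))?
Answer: -230179/73400 ≈ -3.1360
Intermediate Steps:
351783/(((-277 + 1/53)*405)) = 351783/((-14680/53*405)) = 351783/(-5945400/53) = 351783*(-53/5945400) = -230179/73400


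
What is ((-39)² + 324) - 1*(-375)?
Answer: 2220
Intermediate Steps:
((-39)² + 324) - 1*(-375) = (1521 + 324) + 375 = 1845 + 375 = 2220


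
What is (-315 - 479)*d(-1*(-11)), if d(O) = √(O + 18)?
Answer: -794*√29 ≈ -4275.8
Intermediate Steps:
d(O) = √(18 + O)
(-315 - 479)*d(-1*(-11)) = (-315 - 479)*√(18 - 1*(-11)) = -794*√(18 + 11) = -794*√29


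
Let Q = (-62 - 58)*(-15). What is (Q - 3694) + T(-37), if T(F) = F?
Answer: -1931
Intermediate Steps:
Q = 1800 (Q = -120*(-15) = 1800)
(Q - 3694) + T(-37) = (1800 - 3694) - 37 = -1894 - 37 = -1931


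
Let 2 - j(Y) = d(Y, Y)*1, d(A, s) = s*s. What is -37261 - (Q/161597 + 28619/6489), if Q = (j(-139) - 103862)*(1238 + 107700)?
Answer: 47999867916386/1048602933 ≈ 45775.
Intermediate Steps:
d(A, s) = s²
j(Y) = 2 - Y²
Q = -13419091778 (Q = ((2 - 1*(-139)²) - 103862)*(1238 + 107700) = ((2 - 1*19321) - 103862)*108938 = ((2 - 19321) - 103862)*108938 = (-19319 - 103862)*108938 = -123181*108938 = -13419091778)
-37261 - (Q/161597 + 28619/6489) = -37261 - (-13419091778/161597 + 28619/6489) = -37261 - 1*(-87071861802899/1048602933) = -37261 + 87071861802899/1048602933 = 47999867916386/1048602933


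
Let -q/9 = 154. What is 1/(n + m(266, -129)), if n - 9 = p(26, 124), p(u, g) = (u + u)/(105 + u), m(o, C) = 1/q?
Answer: 181566/1706035 ≈ 0.10643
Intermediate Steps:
q = -1386 (q = -9*154 = -1386)
m(o, C) = -1/1386 (m(o, C) = 1/(-1386) = -1/1386)
p(u, g) = 2*u/(105 + u) (p(u, g) = (2*u)/(105 + u) = 2*u/(105 + u))
n = 1231/131 (n = 9 + 2*26/(105 + 26) = 9 + 2*26/131 = 9 + 2*26*(1/131) = 9 + 52/131 = 1231/131 ≈ 9.3969)
1/(n + m(266, -129)) = 1/(1231/131 - 1/1386) = 1/(1706035/181566) = 181566/1706035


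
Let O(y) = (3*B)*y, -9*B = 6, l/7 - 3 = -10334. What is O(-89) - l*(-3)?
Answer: -216773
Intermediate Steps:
l = -72317 (l = 21 + 7*(-10334) = 21 - 72338 = -72317)
B = -⅔ (B = -⅑*6 = -⅔ ≈ -0.66667)
O(y) = -2*y (O(y) = (3*(-⅔))*y = -2*y)
O(-89) - l*(-3) = -2*(-89) - (-72317)*(-3) = 178 - 1*216951 = 178 - 216951 = -216773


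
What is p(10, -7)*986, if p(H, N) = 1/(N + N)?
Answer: -493/7 ≈ -70.429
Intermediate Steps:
p(H, N) = 1/(2*N)
p(10, -7)*986 = ((1/2)/(-7))*986 = ((1/2)*(-1/7))*986 = -1/14*986 = -493/7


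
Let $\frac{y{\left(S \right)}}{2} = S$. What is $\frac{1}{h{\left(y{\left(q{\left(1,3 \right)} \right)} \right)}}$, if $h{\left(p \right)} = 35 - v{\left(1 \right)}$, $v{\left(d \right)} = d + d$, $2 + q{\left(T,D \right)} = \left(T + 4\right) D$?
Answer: $\frac{1}{33} \approx 0.030303$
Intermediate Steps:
$q{\left(T,D \right)} = -2 + D \left(4 + T\right)$ ($q{\left(T,D \right)} = -2 + \left(T + 4\right) D = -2 + \left(4 + T\right) D = -2 + D \left(4 + T\right)$)
$y{\left(S \right)} = 2 S$
$v{\left(d \right)} = 2 d$
$h{\left(p \right)} = 33$ ($h{\left(p \right)} = 35 - 2 \cdot 1 = 35 - 2 = 33$)
$\frac{1}{h{\left(y{\left(q{\left(1,3 \right)} \right)} \right)}} = \frac{1}{33}$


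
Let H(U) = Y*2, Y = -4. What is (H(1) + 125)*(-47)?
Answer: -5499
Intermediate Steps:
H(U) = -8 (H(U) = -4*2 = -8)
(H(1) + 125)*(-47) = (-8 + 125)*(-47) = 117*(-47) = -5499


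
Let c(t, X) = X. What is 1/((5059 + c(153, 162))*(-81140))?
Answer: -1/423631940 ≈ -2.3605e-9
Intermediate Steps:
1/((5059 + c(153, 162))*(-81140)) = 1/((5059 + 162)*(-81140)) = -1/81140/5221 = (1/5221)*(-1/81140) = -1/423631940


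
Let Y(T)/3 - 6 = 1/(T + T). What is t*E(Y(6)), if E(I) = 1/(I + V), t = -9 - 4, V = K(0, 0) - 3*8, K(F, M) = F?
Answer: 52/23 ≈ 2.2609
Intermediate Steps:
V = -24 (V = 0 - 3*8 = 0 - 24 = -24)
Y(T) = 18 + 3/(2*T) (Y(T) = 18 + 3/(T + T) = 18 + 3/((2*T)) = 18 + 3*(1/(2*T)) = 18 + 3/(2*T))
t = -13
E(I) = 1/(-24 + I) (E(I) = 1/(I - 24) = 1/(-24 + I))
t*E(Y(6)) = -13/(-24 + (18 + (3/2)/6)) = -13/(-24 + (18 + (3/2)*(⅙))) = -13/(-24 + (18 + ¼)) = -13/(-24 + 73/4) = -13/(-23/4) = -13*(-4/23) = 52/23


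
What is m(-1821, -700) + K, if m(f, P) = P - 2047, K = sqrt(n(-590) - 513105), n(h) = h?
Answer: -2747 + I*sqrt(513695) ≈ -2747.0 + 716.73*I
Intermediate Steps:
K = I*sqrt(513695) (K = sqrt(-590 - 513105) = sqrt(-513695) = I*sqrt(513695) ≈ 716.73*I)
m(f, P) = -2047 + P
m(-1821, -700) + K = (-2047 - 700) + I*sqrt(513695) = -2747 + I*sqrt(513695)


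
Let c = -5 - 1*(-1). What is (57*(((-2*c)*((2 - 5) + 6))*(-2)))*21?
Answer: -57456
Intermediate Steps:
c = -4 (c = -5 + 1 = -4)
(57*(((-2*c)*((2 - 5) + 6))*(-2)))*21 = (57*(((-2*(-4))*((2 - 5) + 6))*(-2)))*21 = (57*((8*(-3 + 6))*(-2)))*21 = (57*((8*3)*(-2)))*21 = (57*(24*(-2)))*21 = (57*(-48))*21 = -2736*21 = -57456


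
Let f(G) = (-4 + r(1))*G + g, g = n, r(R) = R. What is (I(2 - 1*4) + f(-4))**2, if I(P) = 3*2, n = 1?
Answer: 361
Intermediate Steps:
g = 1
f(G) = 1 - 3*G (f(G) = (-4 + 1)*G + 1 = -3*G + 1 = 1 - 3*G)
I(P) = 6
(I(2 - 1*4) + f(-4))**2 = (6 + (1 - 3*(-4)))**2 = (6 + (1 + 12))**2 = (6 + 13)**2 = 19**2 = 361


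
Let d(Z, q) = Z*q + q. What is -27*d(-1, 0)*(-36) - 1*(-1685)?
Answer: 1685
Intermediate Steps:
d(Z, q) = q + Z*q
-27*d(-1, 0)*(-36) - 1*(-1685) = -0*(1 - 1)*(-36) - 1*(-1685) = -0*0*(-36) + 1685 = -27*0*(-36) + 1685 = 0*(-36) + 1685 = 0 + 1685 = 1685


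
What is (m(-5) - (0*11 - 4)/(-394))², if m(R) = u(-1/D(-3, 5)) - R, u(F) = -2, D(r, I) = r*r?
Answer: 346921/38809 ≈ 8.9392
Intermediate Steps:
D(r, I) = r²
m(R) = -2 - R
(m(-5) - (0*11 - 4)/(-394))² = ((-2 - 1*(-5)) - (0*11 - 4)/(-394))² = ((-2 + 5) - (0 - 4)*(-1)/394)² = (3 - (-4)*(-1)/394)² = (3 - 1*2/197)² = (3 - 2/197)² = (589/197)² = 346921/38809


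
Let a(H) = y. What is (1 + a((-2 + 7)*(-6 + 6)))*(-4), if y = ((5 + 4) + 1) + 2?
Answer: -52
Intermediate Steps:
y = 12 (y = (9 + 1) + 2 = 10 + 2 = 12)
a(H) = 12
(1 + a((-2 + 7)*(-6 + 6)))*(-4) = (1 + 12)*(-4) = 13*(-4) = -52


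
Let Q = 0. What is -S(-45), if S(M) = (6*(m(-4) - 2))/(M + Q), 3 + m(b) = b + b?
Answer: -26/15 ≈ -1.7333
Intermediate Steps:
m(b) = -3 + 2*b (m(b) = -3 + (b + b) = -3 + 2*b)
S(M) = -78/M (S(M) = (6*((-3 + 2*(-4)) - 2))/(M + 0) = (6*((-3 - 8) - 2))/M = (6*(-11 - 2))/M = (6*(-13))/M = -78/M)
-S(-45) = -(-78)/(-45) = -(-78)*(-1)/45 = -1*26/15 = -26/15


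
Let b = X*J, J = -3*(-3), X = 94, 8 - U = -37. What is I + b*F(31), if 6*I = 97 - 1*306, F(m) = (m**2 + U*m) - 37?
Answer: 11771035/6 ≈ 1.9618e+6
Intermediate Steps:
U = 45 (U = 8 - 1*(-37) = 8 + 37 = 45)
F(m) = -37 + m**2 + 45*m (F(m) = (m**2 + 45*m) - 37 = -37 + m**2 + 45*m)
J = 9
b = 846 (b = 94*9 = 846)
I = -209/6 (I = (97 - 1*306)/6 = (97 - 306)/6 = (1/6)*(-209) = -209/6 ≈ -34.833)
I + b*F(31) = -209/6 + 846*(-37 + 31**2 + 45*31) = -209/6 + 846*(-37 + 961 + 1395) = -209/6 + 846*2319 = -209/6 + 1961874 = 11771035/6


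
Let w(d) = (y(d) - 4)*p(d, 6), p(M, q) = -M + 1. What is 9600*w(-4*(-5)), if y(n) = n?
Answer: -2918400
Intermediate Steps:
p(M, q) = 1 - M
w(d) = (1 - d)*(-4 + d) (w(d) = (d - 4)*(1 - d) = (-4 + d)*(1 - d) = (1 - d)*(-4 + d))
9600*w(-4*(-5)) = 9600*(-(-1 - 4*(-5))*(-4 - 4*(-5))) = 9600*(-(-1 + 20)*(-4 + 20)) = 9600*(-1*19*16) = 9600*(-304) = -2918400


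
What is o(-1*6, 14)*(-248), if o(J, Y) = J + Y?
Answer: -1984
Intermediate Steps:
o(-1*6, 14)*(-248) = (-1*6 + 14)*(-248) = (-6 + 14)*(-248) = 8*(-248) = -1984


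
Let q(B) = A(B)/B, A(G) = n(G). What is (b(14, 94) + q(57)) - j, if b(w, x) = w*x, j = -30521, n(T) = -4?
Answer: 1814705/57 ≈ 31837.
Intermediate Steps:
A(G) = -4
q(B) = -4/B
(b(14, 94) + q(57)) - j = (14*94 - 4/57) - 1*(-30521) = (1316 - 4*1/57) + 30521 = (1316 - 4/57) + 30521 = 75008/57 + 30521 = 1814705/57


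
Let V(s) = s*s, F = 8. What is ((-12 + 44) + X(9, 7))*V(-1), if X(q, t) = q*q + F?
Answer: 121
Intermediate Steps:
V(s) = s²
X(q, t) = 8 + q² (X(q, t) = q*q + 8 = q² + 8 = 8 + q²)
((-12 + 44) + X(9, 7))*V(-1) = ((-12 + 44) + (8 + 9²))*(-1)² = (32 + (8 + 81))*1 = (32 + 89)*1 = 121*1 = 121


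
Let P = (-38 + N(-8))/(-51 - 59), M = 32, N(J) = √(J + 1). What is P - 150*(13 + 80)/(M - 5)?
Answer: -85193/165 - I*√7/110 ≈ -516.32 - 0.024052*I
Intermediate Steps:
N(J) = √(1 + J)
P = 19/55 - I*√7/110 (P = (-38 + √(1 - 8))/(-51 - 59) = (-38 + √(-7))/(-110) = (-38 + I*√7)*(-1/110) = 19/55 - I*√7/110 ≈ 0.34545 - 0.024052*I)
P - 150*(13 + 80)/(M - 5) = (19/55 - I*√7/110) - 150*(13 + 80)/(32 - 5) = (19/55 - I*√7/110) - 13950/27 = (19/55 - I*√7/110) - 150*31/9 = (19/55 - I*√7/110) - 1550/3 = -85193/165 - I*√7/110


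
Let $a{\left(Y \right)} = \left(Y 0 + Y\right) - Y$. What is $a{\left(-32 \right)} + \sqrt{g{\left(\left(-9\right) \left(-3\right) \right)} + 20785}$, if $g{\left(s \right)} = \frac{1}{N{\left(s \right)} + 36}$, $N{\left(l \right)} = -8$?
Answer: $\frac{\sqrt{4073867}}{14} \approx 144.17$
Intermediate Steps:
$g{\left(s \right)} = \frac{1}{28}$ ($g{\left(s \right)} = \frac{1}{-8 + 36} = \frac{1}{28}$)
$a{\left(Y \right)} = 0$ ($a{\left(Y \right)} = \left(0 + Y\right) - Y = Y - Y = 0$)
$a{\left(-32 \right)} + \sqrt{g{\left(\left(-9\right) \left(-3\right) \right)} + 20785} = 0 + \sqrt{\frac{1}{28} + 20785} = 0 + \sqrt{\frac{581981}{28}} = 0 + \frac{\sqrt{4073867}}{14} = \frac{\sqrt{4073867}}{14}$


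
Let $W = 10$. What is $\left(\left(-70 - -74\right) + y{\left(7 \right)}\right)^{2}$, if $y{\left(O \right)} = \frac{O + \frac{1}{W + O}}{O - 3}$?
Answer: $\frac{9604}{289} \approx 33.232$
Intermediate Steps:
$y{\left(O \right)} = \frac{O + \frac{1}{10 + O}}{-3 + O}$ ($y{\left(O \right)} = \frac{O + \frac{1}{10 + O}}{O - 3} = \frac{O + \frac{1}{10 + O}}{-3 + O}$)
$\left(\left(-70 - -74\right) + y{\left(7 \right)}\right)^{2} = \left(\left(-70 - -74\right) + \frac{1 + 7^{2} + 10 \cdot 7}{-30 + 7^{2} + 7 \cdot 7}\right)^{2} = \left(\left(-70 + 74\right) + \frac{1 + 49 + 70}{-30 + 49 + 49}\right)^{2} = \left(4 + \frac{1}{68} \cdot 120\right)^{2} = \left(4 + \frac{30}{17}\right)^{2} = \left(\frac{98}{17}\right)^{2} = \frac{9604}{289}$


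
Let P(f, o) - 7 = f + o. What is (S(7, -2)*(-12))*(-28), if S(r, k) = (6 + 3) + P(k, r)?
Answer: 7056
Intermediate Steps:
P(f, o) = 7 + f + o (P(f, o) = 7 + (f + o) = 7 + f + o)
S(r, k) = 16 + k + r (S(r, k) = (6 + 3) + (7 + k + r) = 9 + (7 + k + r) = 16 + k + r)
(S(7, -2)*(-12))*(-28) = ((16 - 2 + 7)*(-12))*(-28) = (21*(-12))*(-28) = -252*(-28) = 7056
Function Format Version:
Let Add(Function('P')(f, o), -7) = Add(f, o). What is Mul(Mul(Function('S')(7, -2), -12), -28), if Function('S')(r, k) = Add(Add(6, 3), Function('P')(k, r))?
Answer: 7056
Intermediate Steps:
Function('P')(f, o) = Add(7, f, o) (Function('P')(f, o) = Add(7, Add(f, o)) = Add(7, f, o))
Function('S')(r, k) = Add(16, k, r) (Function('S')(r, k) = Add(Add(6, 3), Add(7, k, r)) = Add(9, Add(7, k, r)) = Add(16, k, r))
Mul(Mul(Function('S')(7, -2), -12), -28) = Mul(Mul(Add(16, -2, 7), -12), -28) = Mul(Mul(21, -12), -28) = Mul(-252, -28) = 7056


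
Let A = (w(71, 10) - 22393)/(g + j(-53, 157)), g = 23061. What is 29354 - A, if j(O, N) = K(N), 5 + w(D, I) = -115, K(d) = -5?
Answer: 676808337/23056 ≈ 29355.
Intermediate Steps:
w(D, I) = -120 (w(D, I) = -5 - 115 = -120)
j(O, N) = -5
A = -22513/23056 (A = (-120 - 22393)/(23061 - 5) = -22513/23056 ≈ -0.97645)
29354 - A = 29354 - 1*(-22513/23056) = 29354 + 22513/23056 = 676808337/23056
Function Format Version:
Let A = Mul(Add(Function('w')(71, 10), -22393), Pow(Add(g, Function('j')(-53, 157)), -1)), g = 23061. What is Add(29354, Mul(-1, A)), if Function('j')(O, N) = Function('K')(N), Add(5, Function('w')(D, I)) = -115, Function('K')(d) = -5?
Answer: Rational(676808337, 23056) ≈ 29355.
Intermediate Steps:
Function('w')(D, I) = -120 (Function('w')(D, I) = Add(-5, -115) = -120)
Function('j')(O, N) = -5
A = Rational(-22513, 23056) (A = Mul(Add(-120, -22393), Pow(Add(23061, -5), -1)) = Mul(-22513, Pow(23056, -1)) = Mul(-22513, Rational(1, 23056)) = Rational(-22513, 23056) ≈ -0.97645)
Add(29354, Mul(-1, A)) = Add(29354, Mul(-1, Rational(-22513, 23056))) = Add(29354, Rational(22513, 23056)) = Rational(676808337, 23056)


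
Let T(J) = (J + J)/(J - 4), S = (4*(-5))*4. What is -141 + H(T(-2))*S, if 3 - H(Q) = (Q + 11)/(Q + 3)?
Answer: -1391/11 ≈ -126.45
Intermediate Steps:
S = -80 (S = -20*4 = -80)
T(J) = 2*J/(-4 + J) (T(J) = (2*J)/(-4 + J) = 2*J/(-4 + J))
H(Q) = 3 - (11 + Q)/(3 + Q) (H(Q) = 3 - (Q + 11)/(Q + 3) = 3 - (11 + Q)/(3 + Q))
-141 + H(T(-2))*S = -141 + (2*(-1 + 2*(-2)/(-4 - 2))/(3 + 2*(-2)/(-4 - 2)))*(-80) = -141 + (2*(-1 + 2*(-2)/(-6))/(3 + 2*(-2)/(-6)))*(-80) = -141 + (2*(-1 + 2*(-2)*(-⅙))/(3 + 2*(-2)*(-⅙)))*(-80) = -141 + (2*(-1 + ⅔)/(3 + ⅔))*(-80) = -141 + (2*(-⅓)/(11/3))*(-80) = -141 + (2*(3/11)*(-⅓))*(-80) = -141 - 2/11*(-80) = -141 + 160/11 = -1391/11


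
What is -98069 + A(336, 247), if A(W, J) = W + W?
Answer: -97397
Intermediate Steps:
A(W, J) = 2*W
-98069 + A(336, 247) = -98069 + 2*336 = -98069 + 672 = -97397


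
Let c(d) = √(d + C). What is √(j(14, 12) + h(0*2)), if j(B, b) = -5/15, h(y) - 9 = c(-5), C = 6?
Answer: √87/3 ≈ 3.1091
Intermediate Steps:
c(d) = √(6 + d) (c(d) = √(d + 6) = √(6 + d))
h(y) = 10 (h(y) = 9 + √(6 - 5) = 9 + √1 = 9 + 1 = 10)
j(B, b) = -⅓ (j(B, b) = -5*1/15 = -⅓)
√(j(14, 12) + h(0*2)) = √(-⅓ + 10) = √(29/3) = √87/3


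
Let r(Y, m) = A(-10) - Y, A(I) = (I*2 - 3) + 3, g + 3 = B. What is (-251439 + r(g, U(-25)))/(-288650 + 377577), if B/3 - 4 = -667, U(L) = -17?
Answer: -249467/88927 ≈ -2.8053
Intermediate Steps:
B = -1989 (B = 12 + 3*(-667) = 12 - 2001 = -1989)
g = -1992 (g = -3 - 1989 = -1992)
A(I) = 2*I (A(I) = (2*I - 3) + 3 = (-3 + 2*I) + 3 = 2*I)
r(Y, m) = -20 - Y (r(Y, m) = 2*(-10) - Y = -20 - Y)
(-251439 + r(g, U(-25)))/(-288650 + 377577) = (-251439 + (-20 - 1*(-1992)))/(-288650 + 377577) = (-251439 + (-20 + 1992))/88927 = (-251439 + 1972)*(1/88927) = -249467*1/88927 = -249467/88927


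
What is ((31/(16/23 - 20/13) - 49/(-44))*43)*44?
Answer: -4251496/63 ≈ -67484.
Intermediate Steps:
((31/(16/23 - 20/13) - 49/(-44))*43)*44 = ((31/(16*(1/23) - 20*1/13) - 49*(-1/44))*43)*44 = ((31/(16/23 - 20/13) + 49/44)*43)*44 = ((31/(-252/299) + 49/44)*43)*44 = ((31*(-299/252) + 49/44)*43)*44 = ((-9269/252 + 49/44)*43)*44 = -24718/693*43*44 = -1062874/693*44 = -4251496/63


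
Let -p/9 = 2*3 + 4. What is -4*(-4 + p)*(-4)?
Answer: -1504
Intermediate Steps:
p = -90 (p = -9*(2*3 + 4) = -9*(6 + 4) = -9*10 = -90)
-4*(-4 + p)*(-4) = -4*(-4 - 90)*(-4) = -4*(-94)*(-4) = 376*(-4) = -1504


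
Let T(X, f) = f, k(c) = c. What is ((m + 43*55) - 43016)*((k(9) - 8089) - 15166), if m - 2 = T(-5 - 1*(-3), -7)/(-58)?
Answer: 27402791605/29 ≈ 9.4492e+8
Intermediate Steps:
m = 123/58 (m = 2 - 7/(-58) = 2 - 7*(-1/58) = 2 + 7/58 = 123/58 ≈ 2.1207)
((m + 43*55) - 43016)*((k(9) - 8089) - 15166) = ((123/58 + 43*55) - 43016)*((9 - 8089) - 15166) = ((123/58 + 2365) - 43016)*(-8080 - 15166) = (137293/58 - 43016)*(-23246) = -2357635/58*(-23246) = 27402791605/29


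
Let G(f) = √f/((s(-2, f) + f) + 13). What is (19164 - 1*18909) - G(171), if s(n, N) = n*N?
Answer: 255 + 3*√19/158 ≈ 255.08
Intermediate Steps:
s(n, N) = N*n
G(f) = √f/(13 - f) (G(f) = √f/((f*(-2) + f) + 13) = √f/((-2*f + f) + 13) = √f/(-f + 13) = √f/(13 - f))
(19164 - 1*18909) - G(171) = (19164 - 1*18909) - √171/(13 - 1*171) = (19164 - 18909) - 3*√19/(13 - 171) = 255 - 3*√19/(-158) = 255 - 3*√19*(-1)/158 = 255 - (-3)*√19/158 = 255 + 3*√19/158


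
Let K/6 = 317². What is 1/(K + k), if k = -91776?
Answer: 1/511158 ≈ 1.9563e-6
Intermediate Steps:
K = 602934 (K = 6*317² = 6*100489 = 602934)
1/(K + k) = 1/(602934 - 91776) = 1/511158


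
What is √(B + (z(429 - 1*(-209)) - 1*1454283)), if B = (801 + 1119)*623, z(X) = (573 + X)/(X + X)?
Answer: I*√105067032103/638 ≈ 508.06*I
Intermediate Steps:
z(X) = (573 + X)/(2*X) (z(X) = (573 + X)/((2*X)) = (573 + X)*(1/(2*X)) = (573 + X)/(2*X))
B = 1196160 (B = 1920*623 = 1196160)
√(B + (z(429 - 1*(-209)) - 1*1454283)) = √(1196160 + ((573 + (429 - 1*(-209)))/(2*(429 - 1*(-209))) - 1*1454283)) = √(1196160 + ((573 + (429 + 209))/(2*(429 + 209)) - 1454283)) = √(1196160 + ((½)*(573 + 638)/638 - 1454283)) = √(1196160 + ((½)*(1/638)*1211 - 1454283)) = √(1196160 + (1211/1276 - 1454283)) = √(1196160 - 1855663897/1276) = √(-329363737/1276) = I*√105067032103/638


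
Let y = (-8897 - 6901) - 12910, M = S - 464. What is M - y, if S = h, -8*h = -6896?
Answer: 29106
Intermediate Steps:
h = 862 (h = -⅛*(-6896) = 862)
S = 862
M = 398 (M = 862 - 464 = 398)
y = -28708 (y = -15798 - 12910 = -28708)
M - y = 398 - 1*(-28708) = 398 + 28708 = 29106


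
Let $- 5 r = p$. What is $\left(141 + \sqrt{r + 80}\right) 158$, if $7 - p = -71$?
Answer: $22278 + \frac{158 \sqrt{1610}}{5} \approx 23546.0$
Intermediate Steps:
$p = 78$ ($p = 7 - -71 = 7 + 71 = 78$)
$r = - \frac{78}{5}$ ($r = \left(- \frac{1}{5}\right) 78 = - \frac{78}{5} \approx -15.6$)
$\left(141 + \sqrt{r + 80}\right) 158 = \left(141 + \sqrt{- \frac{78}{5} + 80}\right) 158 = \left(141 + \sqrt{\frac{322}{5}}\right) 158 = \left(141 + \frac{\sqrt{1610}}{5}\right) 158 = 22278 + \frac{158 \sqrt{1610}}{5}$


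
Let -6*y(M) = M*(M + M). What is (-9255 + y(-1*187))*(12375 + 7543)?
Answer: -1249535812/3 ≈ -4.1651e+8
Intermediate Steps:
y(M) = -M²/3 (y(M) = -M*(M + M)/6 = -M*2*M/6 = -M²/3)
(-9255 + y(-1*187))*(12375 + 7543) = (-9255 - (-1*187)²/3)*(12375 + 7543) = (-9255 - ⅓*(-187)²)*19918 = (-9255 - ⅓*34969)*19918 = (-9255 - 34969/3)*19918 = -62734/3*19918 = -1249535812/3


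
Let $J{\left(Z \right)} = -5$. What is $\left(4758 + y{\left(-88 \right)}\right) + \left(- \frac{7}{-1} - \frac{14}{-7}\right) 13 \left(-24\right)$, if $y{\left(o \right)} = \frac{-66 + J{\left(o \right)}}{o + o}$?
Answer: $\frac{343271}{176} \approx 1950.4$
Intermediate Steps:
$y{\left(o \right)} = - \frac{71}{2 o}$ ($y{\left(o \right)} = \frac{-66 - 5}{o + o} = - \frac{71}{2 o}$)
$\left(4758 + y{\left(-88 \right)}\right) + \left(- \frac{7}{-1} - \frac{14}{-7}\right) 13 \left(-24\right) = \left(4758 - \frac{71}{2 \left(-88\right)}\right) + \left(- \frac{7}{-1} - \frac{14}{-7}\right) 13 \left(-24\right) = \left(4758 - - \frac{71}{176}\right) + \left(\left(-7\right) \left(-1\right) - -2\right) 13 \left(-24\right) = \left(4758 + \frac{71}{176}\right) + \left(7 + 2\right) 13 \left(-24\right) = \frac{837479}{176} + 9 \cdot 13 \left(-24\right) = \frac{837479}{176} + 117 \left(-24\right) = \frac{837479}{176} - 2808 = \frac{343271}{176}$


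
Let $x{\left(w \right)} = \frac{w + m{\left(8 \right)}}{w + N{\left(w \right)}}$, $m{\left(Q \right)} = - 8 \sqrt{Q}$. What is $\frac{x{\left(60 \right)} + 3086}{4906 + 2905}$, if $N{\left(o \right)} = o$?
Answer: $\frac{6173}{15622} - \frac{2 \sqrt{2}}{117165} \approx 0.39512$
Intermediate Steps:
$x{\left(w \right)} = \frac{w - 16 \sqrt{2}}{2 w}$ ($x{\left(w \right)} = \frac{w - 8 \sqrt{8}}{w + w} = \frac{w - 8 \cdot 2 \sqrt{2}}{2 w} = \left(w - 16 \sqrt{2}\right) \frac{1}{2 w} = \frac{w - 16 \sqrt{2}}{2 w}$)
$\frac{x{\left(60 \right)} + 3086}{4906 + 2905} = \frac{\frac{60 - 16 \sqrt{2}}{2 \cdot 60} + 3086}{4906 + 2905} = \frac{\frac{1}{2} \cdot \frac{1}{60} \left(60 - 16 \sqrt{2}\right) + 3086}{7811} = \left(\left(\frac{1}{2} - \frac{2 \sqrt{2}}{15}\right) + 3086\right) \frac{1}{7811} = \left(\frac{6173}{2} - \frac{2 \sqrt{2}}{15}\right) \frac{1}{7811} = \frac{6173}{15622} - \frac{2 \sqrt{2}}{117165}$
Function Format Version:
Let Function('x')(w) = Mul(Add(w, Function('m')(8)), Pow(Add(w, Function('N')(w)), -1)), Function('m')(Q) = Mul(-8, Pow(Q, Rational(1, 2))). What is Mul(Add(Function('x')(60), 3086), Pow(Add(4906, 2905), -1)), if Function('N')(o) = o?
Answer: Add(Rational(6173, 15622), Mul(Rational(-2, 117165), Pow(2, Rational(1, 2)))) ≈ 0.39512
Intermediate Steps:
Function('x')(w) = Mul(Rational(1, 2), Pow(w, -1), Add(w, Mul(-16, Pow(2, Rational(1, 2))))) (Function('x')(w) = Mul(Add(w, Mul(-8, Pow(8, Rational(1, 2)))), Pow(Add(w, w), -1)) = Mul(Add(w, Mul(-8, Mul(2, Pow(2, Rational(1, 2))))), Pow(Mul(2, w), -1)) = Mul(Add(w, Mul(-16, Pow(2, Rational(1, 2)))), Mul(Rational(1, 2), Pow(w, -1))) = Mul(Rational(1, 2), Pow(w, -1), Add(w, Mul(-16, Pow(2, Rational(1, 2))))))
Mul(Add(Function('x')(60), 3086), Pow(Add(4906, 2905), -1)) = Mul(Add(Mul(Rational(1, 2), Pow(60, -1), Add(60, Mul(-16, Pow(2, Rational(1, 2))))), 3086), Pow(Add(4906, 2905), -1)) = Mul(Add(Mul(Rational(1, 2), Rational(1, 60), Add(60, Mul(-16, Pow(2, Rational(1, 2))))), 3086), Pow(7811, -1)) = Mul(Add(Add(Rational(1, 2), Mul(Rational(-2, 15), Pow(2, Rational(1, 2)))), 3086), Rational(1, 7811)) = Mul(Add(Rational(6173, 2), Mul(Rational(-2, 15), Pow(2, Rational(1, 2)))), Rational(1, 7811)) = Add(Rational(6173, 15622), Mul(Rational(-2, 117165), Pow(2, Rational(1, 2))))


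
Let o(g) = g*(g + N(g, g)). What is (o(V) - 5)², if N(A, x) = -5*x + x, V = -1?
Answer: 64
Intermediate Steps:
N(A, x) = -4*x
o(g) = -3*g² (o(g) = g*(g - 4*g) = g*(-3*g) = -3*g²)
(o(V) - 5)² = (-3*(-1)² - 5)² = (-3*1 - 5)² = (-3 - 5)² = (-8)² = 64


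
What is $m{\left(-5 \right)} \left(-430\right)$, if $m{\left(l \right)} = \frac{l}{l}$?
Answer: $-430$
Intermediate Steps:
$m{\left(l \right)} = 1$
$m{\left(-5 \right)} \left(-430\right) = 1 \left(-430\right) = -430$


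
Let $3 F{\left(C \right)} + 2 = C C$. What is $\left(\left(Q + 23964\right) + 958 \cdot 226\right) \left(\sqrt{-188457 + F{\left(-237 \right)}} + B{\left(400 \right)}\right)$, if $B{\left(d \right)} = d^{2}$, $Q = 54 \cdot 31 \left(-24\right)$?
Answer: $32047360000 + \frac{400592 i \sqrt{381903}}{3} \approx 3.2047 \cdot 10^{10} + 8.252 \cdot 10^{7} i$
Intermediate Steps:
$F{\left(C \right)} = - \frac{2}{3} + \frac{C^{2}}{3}$ ($F{\left(C \right)} = - \frac{2}{3} + \frac{C C}{3} = - \frac{2}{3} + \frac{C^{2}}{3}$)
$Q = -40176$ ($Q = 1674 \left(-24\right) = -40176$)
$\left(\left(Q + 23964\right) + 958 \cdot 226\right) \left(\sqrt{-188457 + F{\left(-237 \right)}} + B{\left(400 \right)}\right) = \left(\left(-40176 + 23964\right) + 958 \cdot 226\right) \left(\sqrt{-188457 - \left(\frac{2}{3} - \frac{\left(-237\right)^{2}}{3}\right)} + 400^{2}\right) = \left(-16212 + 216508\right) \left(\sqrt{-188457 + \left(- \frac{2}{3} + \frac{1}{3} \cdot 56169\right)} + 160000\right) = 200296 \left(\sqrt{-188457 + \left(- \frac{2}{3} + 18723\right)} + 160000\right) = 200296 \left(\sqrt{-188457 + \frac{56167}{3}} + 160000\right) = 200296 \left(\sqrt{- \frac{509204}{3}} + 160000\right) = 200296 \left(\frac{2 i \sqrt{381903}}{3} + 160000\right) = 200296 \left(160000 + \frac{2 i \sqrt{381903}}{3}\right) = 32047360000 + \frac{400592 i \sqrt{381903}}{3}$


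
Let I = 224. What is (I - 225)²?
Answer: 1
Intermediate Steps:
(I - 225)² = (224 - 225)² = (-1)² = 1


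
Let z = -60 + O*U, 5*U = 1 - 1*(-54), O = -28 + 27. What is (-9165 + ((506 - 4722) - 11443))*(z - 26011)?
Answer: 647459568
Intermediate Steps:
O = -1
U = 11 (U = (1 - 1*(-54))/5 = (1 + 54)/5 = (1/5)*55 = 11)
z = -71 (z = -60 - 1*11 = -60 - 11 = -71)
(-9165 + ((506 - 4722) - 11443))*(z - 26011) = (-9165 + ((506 - 4722) - 11443))*(-71 - 26011) = (-9165 + (-4216 - 11443))*(-26082) = (-9165 - 15659)*(-26082) = -24824*(-26082) = 647459568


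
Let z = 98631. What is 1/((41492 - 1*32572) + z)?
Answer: 1/107551 ≈ 9.2979e-6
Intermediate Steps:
1/((41492 - 1*32572) + z) = 1/((41492 - 1*32572) + 98631) = 1/((41492 - 32572) + 98631) = 1/(8920 + 98631) = 1/107551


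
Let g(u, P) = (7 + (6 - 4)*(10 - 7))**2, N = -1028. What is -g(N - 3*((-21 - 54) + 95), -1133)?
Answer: -169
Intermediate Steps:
g(u, P) = 169 (g(u, P) = (7 + 2*3)**2 = (7 + 6)**2 = 13**2 = 169)
-g(N - 3*((-21 - 54) + 95), -1133) = -1*169 = -169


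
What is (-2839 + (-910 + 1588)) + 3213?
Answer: 1052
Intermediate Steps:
(-2839 + (-910 + 1588)) + 3213 = (-2839 + 678) + 3213 = -2161 + 3213 = 1052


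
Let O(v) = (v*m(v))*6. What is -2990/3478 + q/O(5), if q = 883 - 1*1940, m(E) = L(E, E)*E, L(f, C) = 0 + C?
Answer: -2959373/1304250 ≈ -2.2690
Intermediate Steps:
L(f, C) = C
m(E) = E² (m(E) = E*E = E²)
O(v) = 6*v³ (O(v) = (v*v²)*6 = v³*6 = 6*v³)
q = -1057 (q = 883 - 1940 = -1057)
-2990/3478 + q/O(5) = -2990/3478 - 1057/(6*5³) = -2990*1/3478 - 1057/(6*125) = -1495/1739 - 1057/750 = -2959373/1304250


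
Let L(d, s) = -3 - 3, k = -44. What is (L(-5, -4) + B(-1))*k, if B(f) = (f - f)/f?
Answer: 264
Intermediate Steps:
B(f) = 0 (B(f) = 0/f = 0)
L(d, s) = -6
(L(-5, -4) + B(-1))*k = (-6 + 0)*(-44) = -6*(-44) = 264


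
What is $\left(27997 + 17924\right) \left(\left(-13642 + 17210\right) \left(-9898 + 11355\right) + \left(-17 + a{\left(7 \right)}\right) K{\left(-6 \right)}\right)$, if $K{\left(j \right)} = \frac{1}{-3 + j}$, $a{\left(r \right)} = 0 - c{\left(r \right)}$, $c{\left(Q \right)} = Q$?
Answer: $238723930952$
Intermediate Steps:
$a{\left(r \right)} = - r$ ($a{\left(r \right)} = 0 - r = - r$)
$\left(27997 + 17924\right) \left(\left(-13642 + 17210\right) \left(-9898 + 11355\right) + \left(-17 + a{\left(7 \right)}\right) K{\left(-6 \right)}\right) = \left(27997 + 17924\right) \left(\left(-13642 + 17210\right) \left(-9898 + 11355\right) + \frac{-17 - 7}{-3 - 6}\right) = 45921 \left(3568 \cdot 1457 + \frac{-17 - 7}{-9}\right) = 45921 \left(5198576 - - \frac{8}{3}\right) = 45921 \left(5198576 + \frac{8}{3}\right) = 45921 \cdot \frac{15595736}{3} = 238723930952$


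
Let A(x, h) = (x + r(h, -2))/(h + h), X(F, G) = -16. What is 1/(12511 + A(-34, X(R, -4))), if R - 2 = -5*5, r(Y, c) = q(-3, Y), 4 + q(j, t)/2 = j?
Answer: 2/25025 ≈ 7.9920e-5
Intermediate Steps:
q(j, t) = -8 + 2*j
r(Y, c) = -14 (r(Y, c) = -8 + 2*(-3) = -8 - 6 = -14)
R = -23 (R = 2 - 5*5 = 2 - 25 = -23)
A(x, h) = (-14 + x)/(2*h) (A(x, h) = (x - 14)/(h + h) = (-14 + x)/((2*h)) = (-14 + x)*(1/(2*h)) = (-14 + x)/(2*h))
1/(12511 + A(-34, X(R, -4))) = 1/(12511 + (½)*(-14 - 34)/(-16)) = 1/(12511 + (½)*(-1/16)*(-48)) = 1/(12511 + 3/2) = 1/(25025/2) = 2/25025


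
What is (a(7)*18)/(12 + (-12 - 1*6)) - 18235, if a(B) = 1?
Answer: -18238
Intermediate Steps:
(a(7)*18)/(12 + (-12 - 1*6)) - 18235 = (1*18)/(12 + (-12 - 1*6)) - 18235 = 18/(12 + (-12 - 6)) - 18235 = 18/(12 - 18) - 18235 = 18/(-6) - 18235 = 18*(-1/6) - 18235 = -3 - 18235 = -18238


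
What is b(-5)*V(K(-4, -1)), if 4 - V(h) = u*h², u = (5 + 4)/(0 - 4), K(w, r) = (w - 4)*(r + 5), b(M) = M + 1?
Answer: -9232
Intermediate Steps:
b(M) = 1 + M
K(w, r) = (-4 + w)*(5 + r)
u = -9/4 (u = 9/(-4) = 9*(-¼) = -9/4 ≈ -2.2500)
V(h) = 4 + 9*h²/4 (V(h) = 4 - (-9)*h²/4 = 4 + 9*h²/4)
b(-5)*V(K(-4, -1)) = (1 - 5)*(4 + 9*(-20 - 4*(-1) + 5*(-4) - 1*(-4))²/4) = -4*(4 + 9*(-20 + 4 - 20 + 4)²/4) = -4*(4 + (9/4)*(-32)²) = -4*(4 + (9/4)*1024) = -4*(4 + 2304) = -4*2308 = -9232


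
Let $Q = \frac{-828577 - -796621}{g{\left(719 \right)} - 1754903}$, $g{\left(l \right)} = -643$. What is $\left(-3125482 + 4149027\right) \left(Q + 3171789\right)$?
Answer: $\frac{949887549921115625}{292591} \approx 3.2465 \cdot 10^{12}$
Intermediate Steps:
$Q = \frac{5326}{292591}$ ($Q = \frac{-828577 - -796621}{-643 - 1754903} = \frac{-828577 + \left(-228581 + 1025202\right)}{-1755546} = \left(-828577 + 796621\right) \left(- \frac{1}{1755546}\right) = \left(-31956\right) \left(- \frac{1}{1755546}\right) = \frac{5326}{292591} \approx 0.018203$)
$\left(-3125482 + 4149027\right) \left(Q + 3171789\right) = \left(-3125482 + 4149027\right) \left(\frac{5326}{292591} + 3171789\right) = 1023545 \cdot \frac{928036920625}{292591} = \frac{949887549921115625}{292591}$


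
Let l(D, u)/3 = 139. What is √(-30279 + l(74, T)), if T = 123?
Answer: 3*I*√3318 ≈ 172.81*I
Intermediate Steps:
l(D, u) = 417 (l(D, u) = 3*139 = 417)
√(-30279 + l(74, T)) = √(-30279 + 417) = √(-29862) = 3*I*√3318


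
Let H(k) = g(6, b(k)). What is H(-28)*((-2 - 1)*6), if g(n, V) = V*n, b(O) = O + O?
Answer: 6048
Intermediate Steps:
b(O) = 2*O
H(k) = 12*k (H(k) = (2*k)*6 = 12*k)
H(-28)*((-2 - 1)*6) = (12*(-28))*((-2 - 1)*6) = -(-1008)*6 = -336*(-18) = 6048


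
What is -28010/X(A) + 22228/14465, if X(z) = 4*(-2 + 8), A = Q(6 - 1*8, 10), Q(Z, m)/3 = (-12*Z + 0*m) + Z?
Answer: -202315589/173580 ≈ -1165.5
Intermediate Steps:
Q(Z, m) = -33*Z (Q(Z, m) = 3*((-12*Z + 0*m) + Z) = 3*((-12*Z + 0) + Z) = 3*(-12*Z + Z) = 3*(-11*Z) = -33*Z)
A = 66 (A = -33*(6 - 1*8) = -33*(6 - 8) = -33*(-2) = 66)
X(z) = 24 (X(z) = 4*6 = 24)
-28010/X(A) + 22228/14465 = -28010/24 + 22228/14465 = -28010*1/24 + 22228*(1/14465) = -14005/12 + 22228/14465 = -202315589/173580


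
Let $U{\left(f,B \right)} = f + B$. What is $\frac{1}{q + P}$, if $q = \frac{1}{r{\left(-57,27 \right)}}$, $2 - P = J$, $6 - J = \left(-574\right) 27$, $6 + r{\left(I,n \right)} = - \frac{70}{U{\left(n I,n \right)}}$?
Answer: $- \frac{643}{9967894} \approx -6.4507 \cdot 10^{-5}$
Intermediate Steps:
$U{\left(f,B \right)} = B + f$
$r{\left(I,n \right)} = -6 - \frac{70}{n + I n}$ ($r{\left(I,n \right)} = -6 - \frac{70}{n + n I} = -6 - \frac{70}{n + I n}$)
$J = 15504$ ($J = 6 - \left(-574\right) 27 = 6 - -15498 = 6 + 15498 = 15504$)
$P = -15502$ ($P = 2 - 15504 = -15502$)
$q = - \frac{108}{643}$ ($q = \frac{1}{-6 - \frac{70}{27 - 1539}} = \frac{1}{-6 - \frac{70}{-1512}} = \frac{1}{-6 - - \frac{5}{108}} = \frac{1}{-6 + \frac{5}{108}} = \frac{1}{- \frac{643}{108}} = - \frac{108}{643} \approx -0.16796$)
$\frac{1}{q + P} = \frac{1}{- \frac{108}{643} - 15502} = \frac{1}{- \frac{9967894}{643}} = - \frac{643}{9967894}$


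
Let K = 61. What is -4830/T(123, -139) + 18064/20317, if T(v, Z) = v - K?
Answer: -48505571/629827 ≈ -77.014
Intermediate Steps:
T(v, Z) = -61 + v (T(v, Z) = v - 1*61 = v - 61 = -61 + v)
-4830/T(123, -139) + 18064/20317 = -4830/(-61 + 123) + 18064/20317 = -4830/62 + 18064*(1/20317) = -4830*1/62 + 18064/20317 = -2415/31 + 18064/20317 = -48505571/629827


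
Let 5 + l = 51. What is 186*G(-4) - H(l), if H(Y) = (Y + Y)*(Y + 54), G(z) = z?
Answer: -9944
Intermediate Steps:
l = 46 (l = -5 + 51 = 46)
H(Y) = 2*Y*(54 + Y) (H(Y) = (2*Y)*(54 + Y) = 2*Y*(54 + Y))
186*G(-4) - H(l) = 186*(-4) - 2*46*(54 + 46) = -744 - 2*46*100 = -744 - 1*9200 = -744 - 9200 = -9944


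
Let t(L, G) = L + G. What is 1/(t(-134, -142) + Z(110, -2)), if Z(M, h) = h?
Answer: -1/278 ≈ -0.0035971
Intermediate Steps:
t(L, G) = G + L
1/(t(-134, -142) + Z(110, -2)) = 1/((-142 - 134) - 2) = 1/(-276 - 2) = 1/(-278) = -1/278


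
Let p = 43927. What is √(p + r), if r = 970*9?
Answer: √52657 ≈ 229.47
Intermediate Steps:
r = 8730
√(p + r) = √(43927 + 8730) = √52657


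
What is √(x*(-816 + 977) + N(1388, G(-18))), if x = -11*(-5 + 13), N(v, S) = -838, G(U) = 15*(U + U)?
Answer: I*√15006 ≈ 122.5*I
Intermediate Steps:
G(U) = 30*U (G(U) = 15*(2*U) = 30*U)
x = -88 (x = -11*8 = -88)
√(x*(-816 + 977) + N(1388, G(-18))) = √(-88*(-816 + 977) - 838) = √(-88*161 - 838) = √(-14168 - 838) = √(-15006) = I*√15006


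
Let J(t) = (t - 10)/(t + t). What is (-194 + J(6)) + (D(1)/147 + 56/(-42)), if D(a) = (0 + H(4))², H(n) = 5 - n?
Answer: -28762/147 ≈ -195.66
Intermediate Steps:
D(a) = 1 (D(a) = (0 + (5 - 1*4))² = (0 + (5 - 4))² = (0 + 1)² = 1² = 1)
J(t) = (-10 + t)/(2*t) (J(t) = (-10 + t)/((2*t)) = (-10 + t)*(1/(2*t)) = (-10 + t)/(2*t))
(-194 + J(6)) + (D(1)/147 + 56/(-42)) = (-194 + (½)*(-10 + 6)/6) + (1/147 + 56/(-42)) = (-194 + (½)*(⅙)*(-4)) + (1*(1/147) + 56*(-1/42)) = (-194 - ⅓) + (1/147 - 4/3) = -583/3 - 65/49 = -28762/147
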